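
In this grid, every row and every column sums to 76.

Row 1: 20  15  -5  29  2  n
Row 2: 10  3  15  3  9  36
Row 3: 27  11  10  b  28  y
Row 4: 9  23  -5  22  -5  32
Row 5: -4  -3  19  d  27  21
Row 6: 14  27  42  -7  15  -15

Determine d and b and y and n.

d = 16, b = 13, y = -13, n = 15

Row 1: 20 + 15 − 5 + 29 + 2 = 61, so its missing entry is 76 − 61 = 15.
Column 6: 15 + 36 + 32 + 21 − 15 = 89, so its missing entry is 76 − 89 = -13.
Row 3: 27 + 11 + 10 + 28 − 13 = 63, so its missing entry is 76 − 63 = 13.
Row 5: -4 − 3 + 19 + 27 + 21 = 60, so its missing entry is 76 − 60 = 16.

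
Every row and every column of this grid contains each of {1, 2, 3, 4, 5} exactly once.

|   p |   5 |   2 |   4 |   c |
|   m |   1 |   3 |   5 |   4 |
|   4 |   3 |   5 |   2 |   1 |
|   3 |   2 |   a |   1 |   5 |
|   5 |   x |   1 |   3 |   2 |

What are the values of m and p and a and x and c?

m = 2, p = 1, a = 4, x = 4, c = 3

At (row 1, col 5): column 5 already has {1, 2, 4, 5}, so the value is 3.
At (row 1, col 1): row 1 already has {2, 3, 4, 5}, so the value is 1.
At (row 2, col 1): row 2 already has {1, 3, 4, 5}, so the value is 2.
Cell (4,3): row 4 already has {1, 2, 3, 5} → 4.
At (row 5, col 2): row 5 already has {1, 2, 3, 5}, so the value is 4.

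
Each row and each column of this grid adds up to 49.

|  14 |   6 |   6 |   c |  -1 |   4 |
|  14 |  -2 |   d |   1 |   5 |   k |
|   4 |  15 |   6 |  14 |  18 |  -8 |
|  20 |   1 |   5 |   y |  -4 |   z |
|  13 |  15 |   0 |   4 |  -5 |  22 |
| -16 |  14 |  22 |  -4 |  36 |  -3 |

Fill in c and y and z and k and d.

Column 3 has 6 + 6 + 5 + 0 + 22 = 39; the blank must be 49 − 39 = 10.
Row 2 has 14 − 2 + 10 + 1 + 5 = 28; the blank must be 49 − 28 = 21.
Row 1 has 14 + 6 + 6 − 1 + 4 = 29; the blank must be 49 − 29 = 20.
Column 4 has 20 + 1 + 14 + 4 − 4 = 35; the blank must be 49 − 35 = 14.
Row 4 has 20 + 1 + 5 + 14 − 4 = 36; the blank must be 49 − 36 = 13.

c = 20, y = 14, z = 13, k = 21, d = 10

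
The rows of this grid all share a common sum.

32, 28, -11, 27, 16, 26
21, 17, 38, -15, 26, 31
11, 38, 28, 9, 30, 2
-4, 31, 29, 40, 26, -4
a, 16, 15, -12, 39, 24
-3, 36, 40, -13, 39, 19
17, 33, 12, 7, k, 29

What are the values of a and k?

a = 36, k = 20

Row 2 sums to 118 and so does row 6; that's the common total.
In row 5 the known cells total 82, leaving 118 − 82 = 36.
In row 7 the known cells total 98, leaving 118 − 98 = 20.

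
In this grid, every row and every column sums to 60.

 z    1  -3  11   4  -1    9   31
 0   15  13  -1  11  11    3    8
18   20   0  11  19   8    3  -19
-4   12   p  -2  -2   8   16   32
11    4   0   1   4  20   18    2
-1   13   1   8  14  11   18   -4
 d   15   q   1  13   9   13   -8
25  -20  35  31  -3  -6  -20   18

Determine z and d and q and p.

z = 8, d = 3, q = 14, p = 0

Row 4 has -4 + 12 − 2 − 2 + 8 + 16 + 32 = 60; the blank must be 60 − 60 = 0.
Column 3 has -3 + 13 + 0 + 0 + 0 + 1 + 35 = 46; the blank must be 60 − 46 = 14.
Row 7 has 15 + 14 + 1 + 13 + 9 + 13 − 8 = 57; the blank must be 60 − 57 = 3.
Row 1 has 1 − 3 + 11 + 4 − 1 + 9 + 31 = 52; the blank must be 60 − 52 = 8.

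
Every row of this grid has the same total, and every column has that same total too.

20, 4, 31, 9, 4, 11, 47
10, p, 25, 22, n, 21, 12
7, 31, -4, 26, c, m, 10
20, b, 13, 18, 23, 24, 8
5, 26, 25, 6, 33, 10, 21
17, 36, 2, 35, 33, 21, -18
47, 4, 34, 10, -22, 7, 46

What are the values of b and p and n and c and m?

b = 20, p = 5, n = 31, c = 24, m = 32

Rows 1 and 5 both sum to 126, so that's the common total.
Row 4 has 20 + 13 + 18 + 23 + 24 + 8 = 106; the blank must be 126 − 106 = 20.
Column 2 has 4 + 31 + 20 + 26 + 36 + 4 = 121; the blank must be 126 − 121 = 5.
Row 2 has 10 + 5 + 25 + 22 + 21 + 12 = 95; the blank must be 126 − 95 = 31.
Column 5 has 4 + 31 + 23 + 33 + 33 − 22 = 102; the blank must be 126 − 102 = 24.
Row 3 has 7 + 31 − 4 + 26 + 24 + 10 = 94; the blank must be 126 − 94 = 32.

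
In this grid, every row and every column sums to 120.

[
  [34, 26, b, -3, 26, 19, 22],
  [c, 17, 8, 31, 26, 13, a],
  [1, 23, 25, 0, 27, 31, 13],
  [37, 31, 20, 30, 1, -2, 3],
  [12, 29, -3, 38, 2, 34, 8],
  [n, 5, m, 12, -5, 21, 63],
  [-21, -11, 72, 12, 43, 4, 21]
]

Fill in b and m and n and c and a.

b = -4, m = 2, n = 22, c = 35, a = -10

Row 1 has 34 + 26 − 3 + 26 + 19 + 22 = 124; the blank must be 120 − 124 = -4.
Column 7 has 22 + 13 + 3 + 8 + 63 + 21 = 130; the blank must be 120 − 130 = -10.
Row 2 has 17 + 8 + 31 + 26 + 13 − 10 = 85; the blank must be 120 − 85 = 35.
Column 1 has 34 + 35 + 1 + 37 + 12 − 21 = 98; the blank must be 120 − 98 = 22.
Row 6 has 22 + 5 + 12 − 5 + 21 + 63 = 118; the blank must be 120 − 118 = 2.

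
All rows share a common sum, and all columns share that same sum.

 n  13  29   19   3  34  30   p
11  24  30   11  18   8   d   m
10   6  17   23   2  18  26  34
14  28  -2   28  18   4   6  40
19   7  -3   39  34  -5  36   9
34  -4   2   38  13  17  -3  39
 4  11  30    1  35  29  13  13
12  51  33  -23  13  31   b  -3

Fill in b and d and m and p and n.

b = 22, d = 6, m = 28, p = -24, n = 32

Rows 3 and 4 both sum to 136, so that's the common total.
The known cells in column 1 total 104, leaving 136 − 104 = 32 for the blank.
The known cells in row 1 total 160, leaving 136 − 160 = -24 for the blank.
The known cells in column 8 total 108, leaving 136 − 108 = 28 for the blank.
The known cells in row 8 total 114, leaving 136 − 114 = 22 for the blank.
The known cells in row 2 total 130, leaving 136 − 130 = 6 for the blank.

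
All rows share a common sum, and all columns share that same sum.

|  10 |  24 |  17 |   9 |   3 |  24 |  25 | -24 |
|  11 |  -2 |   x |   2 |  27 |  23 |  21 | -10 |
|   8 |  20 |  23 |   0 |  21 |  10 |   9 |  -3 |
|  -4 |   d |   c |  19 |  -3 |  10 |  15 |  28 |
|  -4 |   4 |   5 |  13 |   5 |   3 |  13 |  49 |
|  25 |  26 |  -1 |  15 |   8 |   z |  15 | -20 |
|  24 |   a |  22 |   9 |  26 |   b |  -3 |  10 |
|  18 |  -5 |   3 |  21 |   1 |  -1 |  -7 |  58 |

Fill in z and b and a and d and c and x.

z = 20, b = -1, a = 1, d = 20, c = 3, x = 16

Rows 1 and 3 both sum to 88, so that's the common total.
The known cells in row 6 total 68, leaving 88 − 68 = 20 for the blank.
The known cells in row 2 total 72, leaving 88 − 72 = 16 for the blank.
The known cells in column 6 total 89, leaving 88 − 89 = -1 for the blank.
The known cells in row 7 total 87, leaving 88 − 87 = 1 for the blank.
The known cells in column 2 total 68, leaving 88 − 68 = 20 for the blank.
The known cells in row 4 total 85, leaving 88 − 85 = 3 for the blank.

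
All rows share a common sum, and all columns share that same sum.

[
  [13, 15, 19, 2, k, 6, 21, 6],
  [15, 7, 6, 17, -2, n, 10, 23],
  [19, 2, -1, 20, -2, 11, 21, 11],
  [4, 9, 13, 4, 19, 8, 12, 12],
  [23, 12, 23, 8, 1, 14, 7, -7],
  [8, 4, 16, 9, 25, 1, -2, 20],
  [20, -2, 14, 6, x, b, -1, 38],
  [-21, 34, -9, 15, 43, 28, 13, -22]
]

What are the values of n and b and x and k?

Rows 3 and 4 both sum to 81, so that's the common total.
The known cells in row 1 total 82, leaving 81 − 82 = -1 for the blank.
The known cells in column 5 total 83, leaving 81 − 83 = -2 for the blank.
The known cells in row 7 total 73, leaving 81 − 73 = 8 for the blank.
The known cells in row 2 total 76, leaving 81 − 76 = 5 for the blank.

n = 5, b = 8, x = -2, k = -1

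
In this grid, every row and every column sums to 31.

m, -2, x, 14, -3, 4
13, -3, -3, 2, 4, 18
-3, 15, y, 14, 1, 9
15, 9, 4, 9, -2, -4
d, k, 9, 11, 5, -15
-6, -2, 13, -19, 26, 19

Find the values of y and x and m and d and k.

y = -5, x = 13, m = 5, d = 7, k = 14

Row 3 has -3 + 15 + 14 + 1 + 9 = 36; the blank must be 31 − 36 = -5.
Column 3 has -3 − 5 + 4 + 9 + 13 = 18; the blank must be 31 − 18 = 13.
Row 1 has -2 + 13 + 14 − 3 + 4 = 26; the blank must be 31 − 26 = 5.
Column 1 has 5 + 13 − 3 + 15 − 6 = 24; the blank must be 31 − 24 = 7.
Row 5 has 7 + 9 + 11 + 5 − 15 = 17; the blank must be 31 − 17 = 14.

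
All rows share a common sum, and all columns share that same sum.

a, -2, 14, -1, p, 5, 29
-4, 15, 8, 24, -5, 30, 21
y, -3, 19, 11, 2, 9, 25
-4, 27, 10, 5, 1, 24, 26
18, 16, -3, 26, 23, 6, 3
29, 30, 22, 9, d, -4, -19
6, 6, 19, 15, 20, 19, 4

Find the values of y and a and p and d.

Rows 2 and 4 both sum to 89, so that's the common total.
The known cells in row 6 total 67, leaving 89 − 67 = 22 for the blank.
The known cells in row 3 total 63, leaving 89 − 63 = 26 for the blank.
The known cells in column 5 total 63, leaving 89 − 63 = 26 for the blank.
The known cells in row 1 total 71, leaving 89 − 71 = 18 for the blank.

y = 26, a = 18, p = 26, d = 22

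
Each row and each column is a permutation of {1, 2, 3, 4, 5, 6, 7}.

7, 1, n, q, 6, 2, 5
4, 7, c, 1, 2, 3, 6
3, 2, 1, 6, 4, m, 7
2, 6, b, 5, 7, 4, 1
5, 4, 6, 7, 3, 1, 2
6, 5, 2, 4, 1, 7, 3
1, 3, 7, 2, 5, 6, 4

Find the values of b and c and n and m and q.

For row 2, column 3: row 2 already has {1, 2, 3, 4, 6, 7}; that leaves 5.
At (row 1, col 4): column 4 already has {1, 2, 4, 5, 6, 7}, so the value is 3.
For row 1, column 3: row 1 already has {1, 2, 3, 5, 6, 7}; that leaves 4.
For row 4, column 3: row 4 already has {1, 2, 4, 5, 6, 7}; that leaves 3.
Cell (3,6): row 3 already has {1, 2, 3, 4, 6, 7} → 5.

b = 3, c = 5, n = 4, m = 5, q = 3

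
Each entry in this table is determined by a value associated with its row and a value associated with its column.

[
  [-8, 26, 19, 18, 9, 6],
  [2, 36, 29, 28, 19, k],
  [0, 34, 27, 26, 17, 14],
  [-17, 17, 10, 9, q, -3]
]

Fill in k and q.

k = 16, q = 0

The difference between any two rows is the same in every column — this is an addition table with the headers hidden.
Row 2 minus row 1 is 36 − 26 = 10, so its entry in column 6 is 6 + 10 = 16.
Row 4 minus row 1 is 17 − 26 = -9, so its entry in column 5 is 9 + (-9) = 0.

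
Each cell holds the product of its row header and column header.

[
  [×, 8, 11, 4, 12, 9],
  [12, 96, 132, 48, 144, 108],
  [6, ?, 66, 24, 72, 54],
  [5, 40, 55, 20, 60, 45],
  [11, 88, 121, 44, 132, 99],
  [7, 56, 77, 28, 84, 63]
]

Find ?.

48

6 × 8 = 48.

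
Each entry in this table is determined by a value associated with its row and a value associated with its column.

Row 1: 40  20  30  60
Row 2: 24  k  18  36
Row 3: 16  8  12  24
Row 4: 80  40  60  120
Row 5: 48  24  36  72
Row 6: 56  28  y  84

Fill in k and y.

Each row is a constant multiple of every other row — this is a multiplication table with the headers hidden.
Row 2 is 24/40 = 3/5 times row 1, so its entry in column 2 is 20 × 3/5 = 12.
Row 6 is 56/40 = 7/5 times row 1, so its entry in column 3 is 30 × 7/5 = 42.

k = 12, y = 42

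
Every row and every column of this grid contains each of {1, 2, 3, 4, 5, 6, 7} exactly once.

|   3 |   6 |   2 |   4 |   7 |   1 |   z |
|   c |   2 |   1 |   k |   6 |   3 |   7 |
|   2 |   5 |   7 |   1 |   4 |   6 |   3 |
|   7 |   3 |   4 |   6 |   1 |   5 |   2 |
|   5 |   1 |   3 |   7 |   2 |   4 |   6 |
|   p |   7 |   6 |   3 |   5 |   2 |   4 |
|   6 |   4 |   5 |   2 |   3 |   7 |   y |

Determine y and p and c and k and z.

y = 1, p = 1, c = 4, k = 5, z = 5

At (row 7, col 7): row 7 already has {2, 3, 4, 5, 6, 7}, so the value is 1.
Cell (1,7): row 1 already has {1, 2, 3, 4, 6, 7} → 5.
For row 6, column 1: row 6 already has {2, 3, 4, 5, 6, 7}; that leaves 1.
Cell (2,1): column 1 already has {1, 2, 3, 5, 6, 7} → 4.
For row 2, column 4: row 2 already has {1, 2, 3, 4, 6, 7}; that leaves 5.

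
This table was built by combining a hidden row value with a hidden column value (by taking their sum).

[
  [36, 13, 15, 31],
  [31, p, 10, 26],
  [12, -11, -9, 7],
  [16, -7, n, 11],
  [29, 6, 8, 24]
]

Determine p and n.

p = 8, n = -5

The difference between any two rows is the same in every column — this is an addition table with the headers hidden.
Row 2 minus row 1 is 31 − 36 = -5, so its entry in column 2 is 13 + (-5) = 8.
Row 4 minus row 1 is 16 − 36 = -20, so its entry in column 3 is 15 + (-20) = -5.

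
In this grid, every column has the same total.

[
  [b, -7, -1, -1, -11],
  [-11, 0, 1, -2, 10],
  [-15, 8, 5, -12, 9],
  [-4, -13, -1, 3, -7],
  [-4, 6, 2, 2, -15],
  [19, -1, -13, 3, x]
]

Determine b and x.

b = 8, x = 7

Column 2 sums to -7 and so does column 3; that's the common total.
In column 1 the known cells total -15, leaving -7 − (-15) = 8.
In column 5 the known cells total -14, leaving -7 − (-14) = 7.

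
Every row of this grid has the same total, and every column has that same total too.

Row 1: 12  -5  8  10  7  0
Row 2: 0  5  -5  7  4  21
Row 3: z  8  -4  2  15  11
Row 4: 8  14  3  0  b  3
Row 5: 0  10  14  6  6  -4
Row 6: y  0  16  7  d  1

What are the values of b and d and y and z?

b = 4, d = -4, y = 12, z = 0

Rows 1 and 2 both sum to 32, so that's the common total.
Row 3 has 8 − 4 + 2 + 15 + 11 = 32; the blank must be 32 − 32 = 0.
Column 1 has 12 + 0 + 0 + 8 + 0 = 20; the blank must be 32 − 20 = 12.
Row 6 has 12 + 0 + 16 + 7 + 1 = 36; the blank must be 32 − 36 = -4.
Row 4 has 8 + 14 + 3 + 0 + 3 = 28; the blank must be 32 − 28 = 4.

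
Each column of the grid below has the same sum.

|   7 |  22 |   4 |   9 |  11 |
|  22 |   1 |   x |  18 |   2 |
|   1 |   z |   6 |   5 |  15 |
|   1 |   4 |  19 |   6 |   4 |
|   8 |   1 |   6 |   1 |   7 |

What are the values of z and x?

Columns 4 and 5 both add up to 39, so every column sums to 39.
Column 2: 22 + 1 + 4 + 1 = 28, so the missing entry is 39 − 28 = 11.
Column 3: 4 + 6 + 19 + 6 = 35, so the missing entry is 39 − 35 = 4.

z = 11, x = 4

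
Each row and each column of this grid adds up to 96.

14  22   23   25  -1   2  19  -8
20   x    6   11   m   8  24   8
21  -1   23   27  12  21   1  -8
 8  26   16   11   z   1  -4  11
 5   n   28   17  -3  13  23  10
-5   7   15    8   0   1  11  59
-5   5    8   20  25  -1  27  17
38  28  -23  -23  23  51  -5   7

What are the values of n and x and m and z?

Row 5 has 5 + 28 + 17 − 3 + 13 + 23 + 10 = 93; the blank must be 96 − 93 = 3.
Column 2 has 22 − 1 + 26 + 3 + 7 + 5 + 28 = 90; the blank must be 96 − 90 = 6.
Row 4 has 8 + 26 + 16 + 11 + 1 − 4 + 11 = 69; the blank must be 96 − 69 = 27.
Row 2 has 20 + 6 + 6 + 11 + 8 + 24 + 8 = 83; the blank must be 96 − 83 = 13.

n = 3, x = 6, m = 13, z = 27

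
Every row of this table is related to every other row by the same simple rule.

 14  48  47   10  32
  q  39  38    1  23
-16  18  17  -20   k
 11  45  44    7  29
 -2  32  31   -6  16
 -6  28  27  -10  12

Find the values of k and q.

The difference between any two rows is the same in every column — this is an addition table with the headers hidden.
Row 3 minus row 1 is 18 − 48 = -30, so its entry in column 5 is 32 + (-30) = 2.
Row 2 minus row 1 is 39 − 48 = -9, so its entry in column 1 is 14 + (-9) = 5.

k = 2, q = 5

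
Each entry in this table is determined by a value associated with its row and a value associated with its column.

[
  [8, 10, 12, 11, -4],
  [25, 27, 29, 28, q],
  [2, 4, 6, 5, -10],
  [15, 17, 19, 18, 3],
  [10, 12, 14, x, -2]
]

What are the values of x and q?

x = 13, q = 13

The difference between any two rows is the same in every column — this is an addition table with the headers hidden.
Row 5 minus row 1 is 10 − 8 = 2, so its entry in column 4 is 11 + 2 = 13.
Row 2 minus row 1 is 25 − 8 = 17, so its entry in column 5 is -4 + 17 = 13.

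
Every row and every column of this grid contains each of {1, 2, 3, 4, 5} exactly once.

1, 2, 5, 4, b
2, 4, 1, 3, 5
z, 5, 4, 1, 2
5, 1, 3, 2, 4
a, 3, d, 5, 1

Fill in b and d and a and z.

b = 3, d = 2, a = 4, z = 3

At (row 3, col 1): row 3 already has {1, 2, 4, 5}, so the value is 3.
For row 5, column 1: column 1 already has {1, 2, 3, 5}; that leaves 4.
For row 5, column 3: row 5 already has {1, 3, 4, 5}; that leaves 2.
At (row 1, col 5): row 1 already has {1, 2, 4, 5}, so the value is 3.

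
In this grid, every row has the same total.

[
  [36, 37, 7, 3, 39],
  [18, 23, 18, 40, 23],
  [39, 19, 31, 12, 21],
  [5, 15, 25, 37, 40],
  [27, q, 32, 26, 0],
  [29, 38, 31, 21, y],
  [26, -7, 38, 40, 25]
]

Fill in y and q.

Row 1 sums to 122 and so does row 4; that's the common total.
In row 6 the known cells total 119, leaving 122 − 119 = 3.
In row 5 the known cells total 85, leaving 122 − 85 = 37.

y = 3, q = 37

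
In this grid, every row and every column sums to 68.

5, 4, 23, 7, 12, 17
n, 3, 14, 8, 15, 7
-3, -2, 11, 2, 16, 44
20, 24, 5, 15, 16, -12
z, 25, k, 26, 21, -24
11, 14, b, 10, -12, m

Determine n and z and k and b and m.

Column 6 has 17 + 7 + 44 − 12 − 24 = 32; the blank must be 68 − 32 = 36.
Row 2 has 3 + 14 + 8 + 15 + 7 = 47; the blank must be 68 − 47 = 21.
Column 1 has 5 + 21 − 3 + 20 + 11 = 54; the blank must be 68 − 54 = 14.
Row 5 has 14 + 25 + 26 + 21 − 24 = 62; the blank must be 68 − 62 = 6.
Row 6 has 11 + 14 + 10 − 12 + 36 = 59; the blank must be 68 − 59 = 9.

n = 21, z = 14, k = 6, b = 9, m = 36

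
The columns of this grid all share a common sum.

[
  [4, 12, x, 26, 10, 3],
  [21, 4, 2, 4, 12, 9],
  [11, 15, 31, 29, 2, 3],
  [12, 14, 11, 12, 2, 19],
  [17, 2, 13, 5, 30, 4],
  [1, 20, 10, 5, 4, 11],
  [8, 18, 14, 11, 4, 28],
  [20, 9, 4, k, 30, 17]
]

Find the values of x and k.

x = 9, k = 2

Column 1 sums to 94 and so does column 6; that's the common total.
In column 3 the known cells total 85, leaving 94 − 85 = 9.
In column 4 the known cells total 92, leaving 94 − 92 = 2.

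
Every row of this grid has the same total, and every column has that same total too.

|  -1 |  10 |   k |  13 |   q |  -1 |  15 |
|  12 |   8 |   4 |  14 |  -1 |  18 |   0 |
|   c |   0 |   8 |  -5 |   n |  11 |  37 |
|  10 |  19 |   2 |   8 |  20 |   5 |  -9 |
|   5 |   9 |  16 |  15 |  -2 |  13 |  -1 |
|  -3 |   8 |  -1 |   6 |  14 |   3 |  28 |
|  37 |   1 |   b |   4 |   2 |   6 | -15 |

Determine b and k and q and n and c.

b = 20, k = 6, q = 13, n = 9, c = -5

Rows 2 and 4 both sum to 55, so that's the common total.
The known cells in row 7 total 35, leaving 55 − 35 = 20 for the blank.
The known cells in column 1 total 60, leaving 55 − 60 = -5 for the blank.
The known cells in row 3 total 46, leaving 55 − 46 = 9 for the blank.
The known cells in column 5 total 42, leaving 55 − 42 = 13 for the blank.
The known cells in row 1 total 49, leaving 55 − 49 = 6 for the blank.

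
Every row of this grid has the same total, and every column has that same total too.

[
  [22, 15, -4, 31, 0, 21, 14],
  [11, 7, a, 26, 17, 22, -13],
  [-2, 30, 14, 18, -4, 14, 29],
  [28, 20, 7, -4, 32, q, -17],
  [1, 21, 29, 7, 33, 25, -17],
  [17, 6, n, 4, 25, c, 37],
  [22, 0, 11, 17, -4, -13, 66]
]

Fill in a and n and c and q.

Rows 1 and 3 both sum to 99, so that's the common total.
The known cells in row 2 total 70, leaving 99 − 70 = 29 for the blank.
The known cells in row 4 total 66, leaving 99 − 66 = 33 for the blank.
The known cells in column 6 total 102, leaving 99 − 102 = -3 for the blank.
The known cells in row 6 total 86, leaving 99 − 86 = 13 for the blank.

a = 29, n = 13, c = -3, q = 33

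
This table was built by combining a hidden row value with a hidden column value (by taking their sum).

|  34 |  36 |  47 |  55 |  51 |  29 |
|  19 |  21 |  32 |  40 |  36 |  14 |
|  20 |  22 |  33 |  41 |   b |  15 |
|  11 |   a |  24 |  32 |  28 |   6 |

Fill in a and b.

a = 13, b = 37

The difference between any two rows is the same in every column — this is an addition table with the headers hidden.
Row 4 minus row 1 is 6 − 29 = -23, so its entry in column 2 is 36 + (-23) = 13.
Row 3 minus row 1 is 15 − 29 = -14, so its entry in column 5 is 51 + (-14) = 37.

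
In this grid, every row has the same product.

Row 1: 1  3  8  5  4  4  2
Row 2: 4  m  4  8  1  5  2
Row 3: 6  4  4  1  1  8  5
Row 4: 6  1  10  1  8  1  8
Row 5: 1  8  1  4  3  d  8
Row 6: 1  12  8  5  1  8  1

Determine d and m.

d = 5, m = 3

Rows 1 and 6 each multiply to 3840, so every row has product 3840.
Row 5: 1×8×1×4×3×8 = 768, so the missing entry is 3840 ÷ 768 = 5.
Row 2: 4×4×8×1×5×2 = 1280, so the missing entry is 3840 ÷ 1280 = 3.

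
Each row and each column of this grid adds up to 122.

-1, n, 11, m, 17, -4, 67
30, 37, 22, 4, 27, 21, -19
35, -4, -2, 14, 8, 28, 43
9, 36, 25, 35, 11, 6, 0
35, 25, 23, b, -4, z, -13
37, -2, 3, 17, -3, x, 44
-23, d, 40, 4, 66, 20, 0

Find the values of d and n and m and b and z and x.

d = 15, n = 15, m = 17, b = 31, z = 25, x = 26

Row 6: 37 − 2 + 3 + 17 − 3 + 44 = 96, so its missing entry is 122 − 96 = 26.
Row 7: -23 + 40 + 4 + 66 + 20 + 0 = 107, so its missing entry is 122 − 107 = 15.
Column 2: 37 − 4 + 36 + 25 − 2 + 15 = 107, so its missing entry is 122 − 107 = 15.
Row 1: -1 + 15 + 11 + 17 − 4 + 67 = 105, so its missing entry is 122 − 105 = 17.
Column 4: 17 + 4 + 14 + 35 + 17 + 4 = 91, so its missing entry is 122 − 91 = 31.
Row 5: 35 + 25 + 23 + 31 − 4 − 13 = 97, so its missing entry is 122 − 97 = 25.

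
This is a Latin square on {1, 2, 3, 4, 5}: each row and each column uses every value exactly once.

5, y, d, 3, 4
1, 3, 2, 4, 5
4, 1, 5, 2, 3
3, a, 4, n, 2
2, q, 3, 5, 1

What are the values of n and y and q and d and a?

For row 1, column 3: column 3 already has {2, 3, 4, 5}; that leaves 1.
Cell (1,2): row 1 already has {1, 3, 4, 5} → 2.
At (row 4, col 4): column 4 already has {2, 3, 4, 5}, so the value is 1.
Cell (4,2): row 4 already has {1, 2, 3, 4} → 5.
At (row 5, col 2): row 5 already has {1, 2, 3, 5}, so the value is 4.

n = 1, y = 2, q = 4, d = 1, a = 5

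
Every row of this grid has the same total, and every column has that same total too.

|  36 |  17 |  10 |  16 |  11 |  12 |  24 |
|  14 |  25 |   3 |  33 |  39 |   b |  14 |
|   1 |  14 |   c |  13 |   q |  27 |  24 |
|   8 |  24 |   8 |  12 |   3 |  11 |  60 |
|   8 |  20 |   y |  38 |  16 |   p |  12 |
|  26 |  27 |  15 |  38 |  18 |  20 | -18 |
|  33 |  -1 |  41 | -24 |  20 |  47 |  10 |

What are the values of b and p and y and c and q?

b = -2, p = 11, y = 21, c = 28, q = 19

Rows 1 and 4 both sum to 126, so that's the common total.
The known cells in column 5 total 107, leaving 126 − 107 = 19 for the blank.
The known cells in row 2 total 128, leaving 126 − 128 = -2 for the blank.
The known cells in column 6 total 115, leaving 126 − 115 = 11 for the blank.
The known cells in row 5 total 105, leaving 126 − 105 = 21 for the blank.
The known cells in row 3 total 98, leaving 126 − 98 = 28 for the blank.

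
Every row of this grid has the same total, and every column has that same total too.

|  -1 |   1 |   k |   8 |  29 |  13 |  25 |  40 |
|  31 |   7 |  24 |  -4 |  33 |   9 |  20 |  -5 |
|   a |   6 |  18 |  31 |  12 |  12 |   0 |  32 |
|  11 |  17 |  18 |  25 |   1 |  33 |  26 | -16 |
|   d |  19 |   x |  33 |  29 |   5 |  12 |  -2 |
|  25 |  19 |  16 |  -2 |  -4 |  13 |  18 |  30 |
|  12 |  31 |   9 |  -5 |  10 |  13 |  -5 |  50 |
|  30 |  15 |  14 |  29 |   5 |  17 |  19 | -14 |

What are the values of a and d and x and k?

a = 4, d = 3, x = 16, k = 0

Rows 2 and 4 both sum to 115, so that's the common total.
Row 1 has -1 + 1 + 8 + 29 + 13 + 25 + 40 = 115; the blank must be 115 − 115 = 0.
Row 3 has 6 + 18 + 31 + 12 + 12 + 0 + 32 = 111; the blank must be 115 − 111 = 4.
Column 1 has -1 + 31 + 4 + 11 + 25 + 12 + 30 = 112; the blank must be 115 − 112 = 3.
Row 5 has 3 + 19 + 33 + 29 + 5 + 12 − 2 = 99; the blank must be 115 − 99 = 16.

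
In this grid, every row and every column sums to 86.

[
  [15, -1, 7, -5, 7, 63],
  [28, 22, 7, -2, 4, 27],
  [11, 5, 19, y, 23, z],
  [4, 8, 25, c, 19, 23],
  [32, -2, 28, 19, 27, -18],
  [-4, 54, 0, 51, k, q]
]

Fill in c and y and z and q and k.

c = 7, y = 16, z = 12, q = -21, k = 6

The known cells in column 5 total 80, leaving 86 − 80 = 6 for the blank.
The known cells in row 6 total 107, leaving 86 − 107 = -21 for the blank.
The known cells in row 4 total 79, leaving 86 − 79 = 7 for the blank.
The known cells in column 4 total 70, leaving 86 − 70 = 16 for the blank.
The known cells in row 3 total 74, leaving 86 − 74 = 12 for the blank.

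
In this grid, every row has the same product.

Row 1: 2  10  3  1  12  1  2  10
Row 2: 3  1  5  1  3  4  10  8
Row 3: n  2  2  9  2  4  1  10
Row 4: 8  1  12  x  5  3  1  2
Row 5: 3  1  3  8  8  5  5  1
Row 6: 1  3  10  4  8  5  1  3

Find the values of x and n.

x = 5, n = 5

Rows 2 and 6 each multiply to 14400, so every row has product 14400.
Row 4: 8×1×12×5×3×1×2 = 2880, so the missing entry is 14400 ÷ 2880 = 5.
Row 3: 2×2×9×2×4×1×10 = 2880, so the missing entry is 14400 ÷ 2880 = 5.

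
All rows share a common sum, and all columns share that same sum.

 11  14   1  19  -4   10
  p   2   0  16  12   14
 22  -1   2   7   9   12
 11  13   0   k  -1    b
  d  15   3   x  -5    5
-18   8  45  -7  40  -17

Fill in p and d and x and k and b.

Rows 1 and 3 both sum to 51, so that's the common total.
Row 2: 2 + 0 + 16 + 12 + 14 = 44, so its missing entry is 51 − 44 = 7.
Column 1: 11 + 7 + 22 + 11 − 18 = 33, so its missing entry is 51 − 33 = 18.
Row 5: 18 + 15 + 3 − 5 + 5 = 36, so its missing entry is 51 − 36 = 15.
Column 4: 19 + 16 + 7 + 15 − 7 = 50, so its missing entry is 51 − 50 = 1.
Row 4: 11 + 13 + 0 + 1 − 1 = 24, so its missing entry is 51 − 24 = 27.

p = 7, d = 18, x = 15, k = 1, b = 27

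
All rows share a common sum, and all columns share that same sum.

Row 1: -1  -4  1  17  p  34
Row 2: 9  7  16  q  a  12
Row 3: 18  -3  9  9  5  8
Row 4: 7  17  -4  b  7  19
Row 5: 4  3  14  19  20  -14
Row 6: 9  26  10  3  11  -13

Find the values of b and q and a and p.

Rows 3 and 5 both sum to 46, so that's the common total.
Row 4 has 7 + 17 − 4 + 7 + 19 = 46; the blank must be 46 − 46 = 0.
Column 4 has 17 + 9 + 0 + 19 + 3 = 48; the blank must be 46 − 48 = -2.
Row 2 has 9 + 7 + 16 − 2 + 12 = 42; the blank must be 46 − 42 = 4.
Row 1 has -1 − 4 + 1 + 17 + 34 = 47; the blank must be 46 − 47 = -1.

b = 0, q = -2, a = 4, p = -1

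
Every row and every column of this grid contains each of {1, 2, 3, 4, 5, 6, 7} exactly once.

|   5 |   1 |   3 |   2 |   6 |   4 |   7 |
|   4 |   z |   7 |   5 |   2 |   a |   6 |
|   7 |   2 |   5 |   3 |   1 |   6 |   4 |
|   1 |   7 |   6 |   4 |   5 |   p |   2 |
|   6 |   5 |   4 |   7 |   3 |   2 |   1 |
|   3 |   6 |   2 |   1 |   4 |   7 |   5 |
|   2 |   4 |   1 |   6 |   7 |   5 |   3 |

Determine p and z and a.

For row 2, column 2: column 2 already has {1, 2, 4, 5, 6, 7}; that leaves 3.
For row 4, column 6: row 4 already has {1, 2, 4, 5, 6, 7}; that leaves 3.
At (row 2, col 6): row 2 already has {2, 3, 4, 5, 6, 7}, so the value is 1.

p = 3, z = 3, a = 1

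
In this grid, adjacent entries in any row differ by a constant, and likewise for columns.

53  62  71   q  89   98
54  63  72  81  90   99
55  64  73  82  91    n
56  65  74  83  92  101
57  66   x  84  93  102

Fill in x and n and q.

Along each row the entries change by 9 per step; down each column they change by 1.
Row 5: from 57 at column 1, stepping by 9 to column 3 gives 75.
Row 3: from 55 at column 1, stepping by 9 to column 6 gives 100.
Row 1: from 53 at column 1, stepping by 9 to column 4 gives 80.

x = 75, n = 100, q = 80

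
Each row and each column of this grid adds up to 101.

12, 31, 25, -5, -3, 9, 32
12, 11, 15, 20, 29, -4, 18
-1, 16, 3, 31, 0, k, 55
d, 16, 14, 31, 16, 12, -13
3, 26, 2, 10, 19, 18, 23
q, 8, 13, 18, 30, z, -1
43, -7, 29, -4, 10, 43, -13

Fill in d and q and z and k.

Row 3 has -1 + 16 + 3 + 31 + 0 + 55 = 104; the blank must be 101 − 104 = -3.
Column 6 has 9 − 4 − 3 + 12 + 18 + 43 = 75; the blank must be 101 − 75 = 26.
Row 6 has 8 + 13 + 18 + 30 + 26 − 1 = 94; the blank must be 101 − 94 = 7.
Row 4 has 16 + 14 + 31 + 16 + 12 − 13 = 76; the blank must be 101 − 76 = 25.

d = 25, q = 7, z = 26, k = -3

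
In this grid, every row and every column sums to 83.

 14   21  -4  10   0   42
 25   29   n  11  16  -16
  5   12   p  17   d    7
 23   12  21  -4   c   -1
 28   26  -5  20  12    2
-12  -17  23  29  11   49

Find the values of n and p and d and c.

Row 2: 25 + 29 + 11 + 16 − 16 = 65, so its missing entry is 83 − 65 = 18.
Row 4: 23 + 12 + 21 − 4 − 1 = 51, so its missing entry is 83 − 51 = 32.
Column 5: 0 + 16 + 32 + 12 + 11 = 71, so its missing entry is 83 − 71 = 12.
Row 3: 5 + 12 + 17 + 12 + 7 = 53, so its missing entry is 83 − 53 = 30.

n = 18, p = 30, d = 12, c = 32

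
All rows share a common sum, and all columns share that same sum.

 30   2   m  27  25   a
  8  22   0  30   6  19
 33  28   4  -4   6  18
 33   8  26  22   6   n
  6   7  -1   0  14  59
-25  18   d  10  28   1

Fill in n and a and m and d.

n = -10, a = -2, m = 3, d = 53

Rows 2 and 3 both sum to 85, so that's the common total.
Row 6 has -25 + 18 + 10 + 28 + 1 = 32; the blank must be 85 − 32 = 53.
Column 3 has 0 + 4 + 26 − 1 + 53 = 82; the blank must be 85 − 82 = 3.
Row 4 has 33 + 8 + 26 + 22 + 6 = 95; the blank must be 85 − 95 = -10.
Row 1 has 30 + 2 + 3 + 27 + 25 = 87; the blank must be 85 − 87 = -2.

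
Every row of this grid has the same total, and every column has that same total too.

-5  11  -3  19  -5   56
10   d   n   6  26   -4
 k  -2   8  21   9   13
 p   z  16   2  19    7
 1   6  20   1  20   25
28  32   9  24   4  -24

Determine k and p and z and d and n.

Rows 1 and 5 both sum to 73, so that's the common total.
The known cells in column 3 total 50, leaving 73 − 50 = 23 for the blank.
The known cells in row 2 total 61, leaving 73 − 61 = 12 for the blank.
The known cells in column 2 total 59, leaving 73 − 59 = 14 for the blank.
The known cells in row 3 total 49, leaving 73 − 49 = 24 for the blank.
The known cells in row 4 total 58, leaving 73 − 58 = 15 for the blank.

k = 24, p = 15, z = 14, d = 12, n = 23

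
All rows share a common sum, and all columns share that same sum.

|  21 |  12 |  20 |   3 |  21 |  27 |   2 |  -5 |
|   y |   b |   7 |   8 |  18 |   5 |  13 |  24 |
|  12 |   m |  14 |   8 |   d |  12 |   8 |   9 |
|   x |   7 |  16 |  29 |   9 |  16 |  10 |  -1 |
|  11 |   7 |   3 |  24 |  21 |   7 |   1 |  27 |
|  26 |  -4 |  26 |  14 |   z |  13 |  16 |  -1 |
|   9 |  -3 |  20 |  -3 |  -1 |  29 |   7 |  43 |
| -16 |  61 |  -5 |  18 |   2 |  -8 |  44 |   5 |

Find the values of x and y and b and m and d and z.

x = 15, y = 23, b = 3, m = 18, d = 20, z = 11

Rows 1 and 5 both sum to 101, so that's the common total.
Row 6: 26 − 4 + 26 + 14 + 13 + 16 − 1 = 90, so its missing entry is 101 − 90 = 11.
Column 5: 21 + 18 + 9 + 21 + 11 − 1 + 2 = 81, so its missing entry is 101 − 81 = 20.
Row 3: 12 + 14 + 8 + 20 + 12 + 8 + 9 = 83, so its missing entry is 101 − 83 = 18.
Column 2: 12 + 18 + 7 + 7 − 4 − 3 + 61 = 98, so its missing entry is 101 − 98 = 3.
Row 4: 7 + 16 + 29 + 9 + 16 + 10 − 1 = 86, so its missing entry is 101 − 86 = 15.
Row 2: 3 + 7 + 8 + 18 + 5 + 13 + 24 = 78, so its missing entry is 101 − 78 = 23.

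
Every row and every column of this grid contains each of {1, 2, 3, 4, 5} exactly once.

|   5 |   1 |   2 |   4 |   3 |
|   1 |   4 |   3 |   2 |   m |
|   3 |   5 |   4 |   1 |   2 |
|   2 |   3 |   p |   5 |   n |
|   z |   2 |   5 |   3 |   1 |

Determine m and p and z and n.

m = 5, p = 1, z = 4, n = 4

For row 4, column 3: column 3 already has {2, 3, 4, 5}; that leaves 1.
Cell (5,1): row 5 already has {1, 2, 3, 5} → 4.
For row 4, column 5: row 4 already has {1, 2, 3, 5}; that leaves 4.
At (row 2, col 5): row 2 already has {1, 2, 3, 4}, so the value is 5.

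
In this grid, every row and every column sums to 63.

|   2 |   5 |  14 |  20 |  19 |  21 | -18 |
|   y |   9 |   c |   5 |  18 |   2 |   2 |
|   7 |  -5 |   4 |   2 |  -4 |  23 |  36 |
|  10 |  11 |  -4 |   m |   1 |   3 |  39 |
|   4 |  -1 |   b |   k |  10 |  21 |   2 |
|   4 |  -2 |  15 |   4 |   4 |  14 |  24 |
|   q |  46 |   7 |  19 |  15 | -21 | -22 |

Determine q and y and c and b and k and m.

q = 19, y = 17, c = 10, b = 17, k = 10, m = 3

The known cells in row 4 total 60, leaving 63 − 60 = 3 for the blank.
The known cells in column 4 total 53, leaving 63 − 53 = 10 for the blank.
The known cells in row 5 total 46, leaving 63 − 46 = 17 for the blank.
The known cells in column 3 total 53, leaving 63 − 53 = 10 for the blank.
The known cells in row 7 total 44, leaving 63 − 44 = 19 for the blank.
The known cells in row 2 total 46, leaving 63 − 46 = 17 for the blank.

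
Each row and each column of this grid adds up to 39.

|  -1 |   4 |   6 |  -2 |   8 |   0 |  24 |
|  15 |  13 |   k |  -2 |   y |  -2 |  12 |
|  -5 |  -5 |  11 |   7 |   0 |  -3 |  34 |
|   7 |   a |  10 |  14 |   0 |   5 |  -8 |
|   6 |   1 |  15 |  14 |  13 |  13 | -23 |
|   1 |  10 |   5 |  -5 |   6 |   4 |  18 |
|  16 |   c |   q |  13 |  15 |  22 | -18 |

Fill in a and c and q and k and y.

a = 11, c = 5, q = -14, k = 6, y = -3

The known cells in row 4 total 28, leaving 39 − 28 = 11 for the blank.
The known cells in column 2 total 34, leaving 39 − 34 = 5 for the blank.
The known cells in row 7 total 53, leaving 39 − 53 = -14 for the blank.
The known cells in column 3 total 33, leaving 39 − 33 = 6 for the blank.
The known cells in row 2 total 42, leaving 39 − 42 = -3 for the blank.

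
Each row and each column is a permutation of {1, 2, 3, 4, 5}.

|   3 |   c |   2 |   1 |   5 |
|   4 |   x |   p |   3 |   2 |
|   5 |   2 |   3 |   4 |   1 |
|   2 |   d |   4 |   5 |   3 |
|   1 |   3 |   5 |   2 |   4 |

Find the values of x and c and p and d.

x = 5, c = 4, p = 1, d = 1

For row 4, column 2: row 4 already has {2, 3, 4, 5}; that leaves 1.
Cell (2,3): column 3 already has {2, 3, 4, 5} → 1.
For row 2, column 2: row 2 already has {1, 2, 3, 4}; that leaves 5.
For row 1, column 2: row 1 already has {1, 2, 3, 5}; that leaves 4.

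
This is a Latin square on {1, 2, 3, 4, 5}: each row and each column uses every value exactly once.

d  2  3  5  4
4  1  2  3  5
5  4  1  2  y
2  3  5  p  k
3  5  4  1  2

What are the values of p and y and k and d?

p = 4, y = 3, k = 1, d = 1

At (row 3, col 5): row 3 already has {1, 2, 4, 5}, so the value is 3.
Cell (4,4): column 4 already has {1, 2, 3, 5} → 4.
For row 4, column 5: row 4 already has {2, 3, 4, 5}; that leaves 1.
At (row 1, col 1): row 1 already has {2, 3, 4, 5}, so the value is 1.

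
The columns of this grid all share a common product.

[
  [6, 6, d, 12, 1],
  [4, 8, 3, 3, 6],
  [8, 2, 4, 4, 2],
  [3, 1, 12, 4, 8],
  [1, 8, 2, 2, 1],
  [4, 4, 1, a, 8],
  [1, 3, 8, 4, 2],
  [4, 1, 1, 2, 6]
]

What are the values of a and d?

Columns 2 and 5 each multiply to 9216, so every column has product 9216.
Column 4: 12×3×4×4×2×4×2 = 9216, so the missing entry is 9216 ÷ 9216 = 1.
Column 3: 3×4×12×2×1×8×1 = 2304, so the missing entry is 9216 ÷ 2304 = 4.

a = 1, d = 4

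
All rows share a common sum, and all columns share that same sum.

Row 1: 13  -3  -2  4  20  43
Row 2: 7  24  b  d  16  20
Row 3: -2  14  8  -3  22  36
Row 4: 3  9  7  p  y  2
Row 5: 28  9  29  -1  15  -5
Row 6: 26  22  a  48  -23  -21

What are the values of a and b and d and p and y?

a = 23, b = 10, d = -2, p = 29, y = 25

Rows 1 and 3 both sum to 75, so that's the common total.
Column 5: 20 + 16 + 22 + 15 − 23 = 50, so its missing entry is 75 − 50 = 25.
Row 4: 3 + 9 + 7 + 25 + 2 = 46, so its missing entry is 75 − 46 = 29.
Column 4: 4 − 3 + 29 − 1 + 48 = 77, so its missing entry is 75 − 77 = -2.
Row 2: 7 + 24 − 2 + 16 + 20 = 65, so its missing entry is 75 − 65 = 10.
Row 6: 26 + 22 + 48 − 23 − 21 = 52, so its missing entry is 75 − 52 = 23.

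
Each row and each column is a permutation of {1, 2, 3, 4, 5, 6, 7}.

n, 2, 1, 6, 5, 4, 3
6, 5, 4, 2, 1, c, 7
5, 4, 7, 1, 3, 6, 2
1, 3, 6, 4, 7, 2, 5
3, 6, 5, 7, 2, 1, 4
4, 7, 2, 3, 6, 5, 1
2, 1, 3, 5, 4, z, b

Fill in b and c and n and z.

b = 6, c = 3, n = 7, z = 7

At (row 7, col 7): column 7 already has {1, 2, 3, 4, 5, 7}, so the value is 6.
Cell (2,6): row 2 already has {1, 2, 4, 5, 6, 7} → 3.
At (row 7, col 6): row 7 already has {1, 2, 3, 4, 5, 6}, so the value is 7.
Cell (1,1): row 1 already has {1, 2, 3, 4, 5, 6} → 7.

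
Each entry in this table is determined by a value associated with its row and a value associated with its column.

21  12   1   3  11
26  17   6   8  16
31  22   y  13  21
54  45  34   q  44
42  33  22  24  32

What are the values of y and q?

y = 11, q = 36

The difference between any two rows is the same in every column — this is an addition table with the headers hidden.
Row 3 minus row 1 is 21 − 11 = 10, so its entry in column 3 is 1 + 10 = 11.
Row 4 minus row 1 is 44 − 11 = 33, so its entry in column 4 is 3 + 33 = 36.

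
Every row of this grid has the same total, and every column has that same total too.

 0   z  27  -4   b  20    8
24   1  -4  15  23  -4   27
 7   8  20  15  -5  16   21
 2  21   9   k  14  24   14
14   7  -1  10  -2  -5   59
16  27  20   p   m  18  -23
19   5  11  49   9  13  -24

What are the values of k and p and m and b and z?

k = -2, p = -1, m = 25, b = 18, z = 13

Rows 2 and 3 both sum to 82, so that's the common total.
The known cells in column 2 total 69, leaving 82 − 69 = 13 for the blank.
The known cells in row 1 total 64, leaving 82 − 64 = 18 for the blank.
The known cells in column 5 total 57, leaving 82 − 57 = 25 for the blank.
The known cells in row 4 total 84, leaving 82 − 84 = -2 for the blank.
The known cells in row 6 total 83, leaving 82 − 83 = -1 for the blank.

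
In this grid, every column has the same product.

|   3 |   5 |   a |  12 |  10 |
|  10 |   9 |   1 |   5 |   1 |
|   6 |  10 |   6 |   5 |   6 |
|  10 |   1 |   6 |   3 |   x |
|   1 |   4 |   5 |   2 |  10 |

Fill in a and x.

a = 10, x = 3

Columns 1 and 2 each multiply to 1800, so every column has product 1800.
Column 3: 1×6×6×5 = 180, so the missing entry is 1800 ÷ 180 = 10.
Column 5: 10×1×6×10 = 600, so the missing entry is 1800 ÷ 600 = 3.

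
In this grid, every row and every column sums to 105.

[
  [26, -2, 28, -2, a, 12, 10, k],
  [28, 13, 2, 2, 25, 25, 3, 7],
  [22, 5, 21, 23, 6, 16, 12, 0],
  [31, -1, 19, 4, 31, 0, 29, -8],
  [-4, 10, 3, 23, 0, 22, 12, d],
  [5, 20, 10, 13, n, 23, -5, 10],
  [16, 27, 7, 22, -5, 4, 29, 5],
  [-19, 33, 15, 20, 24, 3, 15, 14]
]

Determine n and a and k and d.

n = 29, a = -5, k = 38, d = 39

Row 6: 5 + 20 + 10 + 13 + 23 − 5 + 10 = 76, so its missing entry is 105 − 76 = 29.
Column 5: 25 + 6 + 31 + 0 + 29 − 5 + 24 = 110, so its missing entry is 105 − 110 = -5.
Row 1: 26 − 2 + 28 − 2 − 5 + 12 + 10 = 67, so its missing entry is 105 − 67 = 38.
Row 5: -4 + 10 + 3 + 23 + 0 + 22 + 12 = 66, so its missing entry is 105 − 66 = 39.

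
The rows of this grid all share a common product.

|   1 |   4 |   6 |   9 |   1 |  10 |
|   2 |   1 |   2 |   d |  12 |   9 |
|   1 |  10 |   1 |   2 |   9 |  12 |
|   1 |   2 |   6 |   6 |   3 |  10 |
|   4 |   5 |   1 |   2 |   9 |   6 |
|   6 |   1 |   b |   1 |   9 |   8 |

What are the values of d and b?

d = 5, b = 5

Rows 4 and 5 each multiply to 2160, so every row has product 2160.
Row 2: 2×1×2×12×9 = 432, so the missing entry is 2160 ÷ 432 = 5.
Row 6: 6×1×1×9×8 = 432, so the missing entry is 2160 ÷ 432 = 5.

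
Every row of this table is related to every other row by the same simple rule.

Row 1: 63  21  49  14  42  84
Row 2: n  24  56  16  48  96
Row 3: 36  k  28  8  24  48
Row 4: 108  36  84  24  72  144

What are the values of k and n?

k = 12, n = 72

Each row is a constant multiple of every other row — this is a multiplication table with the headers hidden.
Row 3 is 28/49 = 4/7 times row 1, so its entry in column 2 is 21 × 4/7 = 12.
Row 2 is 56/49 = 8/7 times row 1, so its entry in column 1 is 63 × 8/7 = 72.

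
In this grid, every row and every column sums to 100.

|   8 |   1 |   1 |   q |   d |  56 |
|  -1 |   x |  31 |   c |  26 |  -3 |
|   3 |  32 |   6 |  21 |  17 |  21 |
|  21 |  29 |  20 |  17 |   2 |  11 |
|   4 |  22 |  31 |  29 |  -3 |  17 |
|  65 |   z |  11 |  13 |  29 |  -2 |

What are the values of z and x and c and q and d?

z = -16, x = 32, c = 15, q = 5, d = 29

Column 5: 26 + 17 + 2 − 3 + 29 = 71, so its missing entry is 100 − 71 = 29.
Row 1: 8 + 1 + 1 + 29 + 56 = 95, so its missing entry is 100 − 95 = 5.
Row 6: 65 + 11 + 13 + 29 − 2 = 116, so its missing entry is 100 − 116 = -16.
Column 2: 1 + 32 + 29 + 22 − 16 = 68, so its missing entry is 100 − 68 = 32.
Row 2: -1 + 32 + 31 + 26 − 3 = 85, so its missing entry is 100 − 85 = 15.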